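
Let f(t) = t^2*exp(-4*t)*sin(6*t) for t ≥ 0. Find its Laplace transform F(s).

F(s) = 36*(s^2 + 8*s + 4)/(s^2 + 8*s + 52)^3

L{sin(6t)} = 6/(s^2 + 36).
Multiplying by e^(-4t) shifts s → s + 4, so L{exp(-4*t)*sin(6*t)} = 6/((s + 4)^2 + 36).
Then apply L{t^2·g(t)} = (-1)^2 d^2/ds^2[G(s)] with G(s) = 6/((s + 4)^2 + 36):
differentiating 2 times and applying the sign gives 36*(s^2 + 8*s + 4)/(s^2 + 8*s + 52)^3.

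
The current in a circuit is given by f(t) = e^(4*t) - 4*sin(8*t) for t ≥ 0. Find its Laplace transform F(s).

F(s) = -32/(s^2 + 64) + 1/(s - 4)

By linearity of the Laplace transform, transform each term separately.
(-4)·[L{sin(8t)} = 8/(s^2 + 64)]; L{e^(4t)} = 1/(s - 4).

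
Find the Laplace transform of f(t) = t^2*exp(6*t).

2/(s - 6)^3

L{e^(6t)} = 1/(s - 6).
Then apply L{t^2·g(t)} = (-1)^2 d^2/ds^2[G(s)] with G(s) = 1/(s - 6):
differentiating 2 times and applying the sign gives 2/(s - 6)^3.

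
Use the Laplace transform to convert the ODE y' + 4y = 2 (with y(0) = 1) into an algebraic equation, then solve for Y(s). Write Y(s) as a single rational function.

Y(s) = (s + 2)/(s^2 + 4*s)

Apply the Laplace transform to the equation.
Using L{y'} = sY - y(0) = sY - 1, the left side becomes (s + 4)Y - (1).
The right side is L{2} = 2/s.
So (s + 4)Y = 2/s + (1).
Isolate Y and clear denominators.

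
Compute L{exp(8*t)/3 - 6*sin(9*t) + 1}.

By linearity of the Laplace transform, transform each term separately.
L{1} = 1/s; (-6)·[L{sin(9t)} = 9/(s^2 + 81)]; (1/3)·[L{e^(8t)} = 1/(s - 8)].

-54/(s^2 + 81) + 1/(3*(s - 8)) + 1/s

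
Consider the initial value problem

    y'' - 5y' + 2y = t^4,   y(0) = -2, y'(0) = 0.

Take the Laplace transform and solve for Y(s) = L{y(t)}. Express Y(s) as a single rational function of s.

Y(s) = (-2*s^6 + 10*s^5 + 24)/(s^7 - 5*s^6 + 2*s^5)

Take the Laplace transform of both sides.
The derivative rules (L{y''} = s^2 Y - s·y(0) - y'(0) and L{y'} = sY - y(0), with y(0) = -2, y'(0) = 0) turn the left side into (s^2 - 5*s + 2)Y - (-2*s + 10).
The right side is L{t^4} = 24/s^5.
So (s^2 - 5*s + 2)Y = 24/s^5 + (-2*s + 10).
Solve for Y(s) and write it as one ratio of polynomials.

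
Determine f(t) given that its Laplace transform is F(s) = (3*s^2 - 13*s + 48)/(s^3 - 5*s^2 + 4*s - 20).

Factor the denominator: s^3 - 5*s^2 + 4*s - 20 = (s - 5)*(s^2 + 4).
Partial fraction decomposition gives [2/(s - 5)] + [s/(s^2 + 4)] + [-8/(s^2 + 4)].
Invert each term: 2/(s - 5) ↔ 2e^(5t); 1·s/(s^2 + 4) ↔ cos(2t); -4·2/(s^2 + 4) ↔ -4sin(2t).

f(t) = 2*exp(5*t) - 4*sin(2*t) + cos(2*t)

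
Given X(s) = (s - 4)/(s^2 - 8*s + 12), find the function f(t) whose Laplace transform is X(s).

Rewrite the denominator: s^2 - 8*s + 12 = (s - 4)^2 - 4.
The form in (s - 4) signals a first-shifting-theorem factor e^(4t).
Since L{cosh(2t)} = s/(s^2 - 4), the inverse is exp(4*t)*cosh(2*t).

f(t) = exp(4*t)*cosh(2*t)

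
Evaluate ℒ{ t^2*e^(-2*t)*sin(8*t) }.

L{sin(8t)} = 8/(s^2 + 64).
Multiplying by e^(-2t) shifts s → s + 2, so L{e^(-2*t)*sin(8*t)} = 8/((s + 2)^2 + 64).
Then apply L{t^2·g(t)} = (-1)^2 d^2/ds^2[G(s)] with G(s) = 8/((s + 2)^2 + 64):
differentiating 2 times and applying the sign gives 16*(3*s^2 + 12*s - 52)/(s^2 + 4*s + 68)^3.

16*(3*s^2 + 12*s - 52)/(s^2 + 4*s + 68)^3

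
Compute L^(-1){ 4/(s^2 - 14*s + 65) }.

exp(7*t)*sin(4*t)

Rewrite the denominator: s^2 - 14*s + 65 = (s - 7)^2 + 16.
The form in (s - 7) signals a first-shifting-theorem factor e^(7t).
Since L{sin(4t)} = 4/(s^2 + 16), the inverse is exp(7*t)*sin(4*t).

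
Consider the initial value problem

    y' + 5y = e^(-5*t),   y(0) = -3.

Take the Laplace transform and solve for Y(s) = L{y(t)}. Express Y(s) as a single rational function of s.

Y(s) = (-3*s - 14)/(s^2 + 10*s + 25)

Transform both sides with L{·}.
With L{y'} = sY - y(0) = sY - (-3): the LHS transforms to (s + 5)Y - (-3).
The right side is L{e^(-5*t)} = 1/(s + 5).
So (s + 5)Y = 1/(s + 5) + (-3).
Solve for Y(s) and write it as one ratio of polynomials.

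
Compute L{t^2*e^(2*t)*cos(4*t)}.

L{cos(4t)} = s/(s^2 + 16).
Multiplying by e^(2t) shifts s → s - 2, so L{e^(2*t)*cos(4*t)} = (s - 2)/((s - 2)^2 + 16).
Then apply L{t^2·g(t)} = (-1)^2 d^2/ds^2[H(s)] with H(s) = (s - 2)/((s - 2)^2 + 16):
differentiating 2 times and applying the sign gives 2*(s - 2)*(s^2 - 4*s - 44)/(s^2 - 4*s + 20)^3.

2*(s - 2)*(s^2 - 4*s - 44)/(s^2 - 4*s + 20)^3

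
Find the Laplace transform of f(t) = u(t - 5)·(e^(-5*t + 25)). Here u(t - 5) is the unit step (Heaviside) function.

By the second shifting theorem, L{u(t - c)·g(t - c)} = e^(-cs)·G(s) with c = 5 and G(s) = L{g(t)}.
L{e^(-5t)} = 1/(s + 5).

exp(-5*s)/(s + 5)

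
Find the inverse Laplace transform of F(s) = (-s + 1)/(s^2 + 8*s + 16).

5*t*exp(-4*t) - exp(-4*t)

Factor the denominator: s^2 + 8*s + 16 = (s + 4)^2.
Partial fraction decomposition gives [-1/(s + 4)] + [5/(s + 4)^2].
Invert each term: -1/(s + 4) ↔ -e^(-4t); 5/(s + 4)^2 ↔ 5t·e^(-4t).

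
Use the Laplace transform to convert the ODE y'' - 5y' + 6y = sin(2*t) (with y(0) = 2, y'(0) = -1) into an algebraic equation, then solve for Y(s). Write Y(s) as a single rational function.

Transform both sides with L{·}.
The derivative rules (L{y''} = s^2 Y - s·y(0) - y'(0) and L{y'} = sY - y(0), with y(0) = 2, y'(0) = -1) turn the left side into (s^2 - 5*s + 6)Y - (2*s - 11).
The right side is L{sin(2*t)} = 2/(s^2 + 4).
So (s^2 - 5*s + 6)Y = 2/(s^2 + 4) + (2*s - 11).
Solve for Y(s) and write it as one ratio of polynomials.

Y(s) = (2*s^3 - 11*s^2 + 8*s - 42)/(s^4 - 5*s^3 + 10*s^2 - 20*s + 24)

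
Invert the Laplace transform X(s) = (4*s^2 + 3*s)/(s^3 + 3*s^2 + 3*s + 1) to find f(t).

Factor the denominator: s^3 + 3*s^2 + 3*s + 1 = (s + 1)^3.
Partial fraction decomposition gives [4/(s + 1)] + [-5/(s + 1)^2] + [(s + 1)^(-3)].
Invert each term: 4/(s + 1) ↔ 4e^(-t); -5/(s + 1)^2 ↔ -5t·e^(-t); 1/(s + 1)^3 ↔ (1/2)t^2·e^(-t).

f(t) = t^2*exp(-t)/2 - 5*t*exp(-t) + 4*exp(-t)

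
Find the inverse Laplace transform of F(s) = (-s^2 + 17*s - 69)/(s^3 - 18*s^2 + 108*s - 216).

Factor the denominator: s^3 - 18*s^2 + 108*s - 216 = (s - 6)^3.
Partial fraction decomposition gives [-1/(s - 6)] + [5/(s - 6)^2] + [-3/(s - 6)^3].
Invert each term: -1/(s - 6) ↔ -e^(6t); 5/(s - 6)^2 ↔ 5t·e^(6t); -3/(s - 6)^3 ↔ (-3/2)t^2·e^(6t).

-3*t^2*exp(6*t)/2 + 5*t*exp(6*t) - exp(6*t)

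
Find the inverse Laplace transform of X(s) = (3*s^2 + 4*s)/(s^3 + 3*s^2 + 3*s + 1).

-t^2*exp(-t)/2 - 2*t*exp(-t) + 3*exp(-t)

Factor the denominator: s^3 + 3*s^2 + 3*s + 1 = (s + 1)^3.
Partial fraction decomposition gives [3/(s + 1)] + [-2/(s + 1)^2] + [-1/(s + 1)^3].
Invert each term: 3/(s + 1) ↔ 3e^(-t); -2/(s + 1)^2 ↔ -2t·e^(-t); -1/(s + 1)^3 ↔ (-1/2)t^2·e^(-t).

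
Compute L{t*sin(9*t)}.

18*s/(s^2 + 81)^2

L{sin(9t)} = 9/(s^2 + 81).
Then apply L{t·g(t)} = -d/ds[G(s)] with G(s) = 9/(s^2 + 81):
differentiating 1 time and applying the sign gives 18*s/(s^2 + 81)^2.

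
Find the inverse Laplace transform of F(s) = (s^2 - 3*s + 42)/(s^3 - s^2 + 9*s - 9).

4*exp(t) - 2*sin(3*t) - 3*cos(3*t)

Factor the denominator: s^3 - s^2 + 9*s - 9 = (s - 1)*(s^2 + 9).
Partial fraction decomposition gives [4/(s - 1)] + [-3*s/(s^2 + 9)] + [-6/(s^2 + 9)].
Invert each term: 4/(s - 1) ↔ 4e^(t); -3·s/(s^2 + 9) ↔ -3cos(3t); -2·3/(s^2 + 9) ↔ -2sin(3t).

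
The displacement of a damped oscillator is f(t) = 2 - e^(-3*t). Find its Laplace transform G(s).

Apply the Laplace transform termwise.
L{2} = 2/s; (-1)·[L{e^(-3t)} = 1/(s + 3)].

G(s) = -1/(s + 3) + 2/s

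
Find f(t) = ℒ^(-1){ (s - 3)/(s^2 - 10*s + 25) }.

f(t) = 2*t*exp(5*t) + exp(5*t)

Factor the denominator: s^2 - 10*s + 25 = (s - 5)^2.
Partial fraction decomposition gives [1/(s - 5)] + [2/(s - 5)^2].
Invert each term: 1/(s - 5) ↔ e^(5t); 2/(s - 5)^2 ↔ 2t·e^(5t).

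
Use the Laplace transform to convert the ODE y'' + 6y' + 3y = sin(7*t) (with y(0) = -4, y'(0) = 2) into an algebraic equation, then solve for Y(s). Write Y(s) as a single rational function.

Laplace-transform each side.
The derivative rules (L{y''} = s^2 Y - s·y(0) - y'(0) and L{y'} = sY - y(0), with y(0) = -4, y'(0) = 2) turn the left side into (s^2 + 6*s + 3)Y - (-4*s - 22).
The right side is L{sin(7*t)} = 7/(s^2 + 49).
So (s^2 + 6*s + 3)Y = 7/(s^2 + 49) + (-4*s - 22).
Solve for Y(s) and write it as one ratio of polynomials.

Y(s) = (-4*s^3 - 22*s^2 - 196*s - 1071)/(s^4 + 6*s^3 + 52*s^2 + 294*s + 147)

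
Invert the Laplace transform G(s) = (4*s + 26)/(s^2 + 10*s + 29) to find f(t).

f(t) = 3*exp(-5*t)*sin(2*t) + 4*exp(-5*t)*cos(2*t)

Complete the square in the denominator: s^2 + 10*s + 29 = (s + 5)^2 + 2^2.
Split the numerator to match: 4*s + 26 = 4·(s + 5) + 3·2.
Invert each term: 4·(s + 5)/((s + 5)^2 + 4) ↔ 4e^(-5t)cos(2t); 3·2/((s + 5)^2 + 4) ↔ 3e^(-5t)sin(2t).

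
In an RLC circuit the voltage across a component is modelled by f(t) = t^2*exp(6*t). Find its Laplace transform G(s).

G(s) = 2/(s - 6)^3

L{e^(6t)} = 1/(s - 6).
Then apply L{t^2·g(t)} = (-1)^2 d^2/ds^2[H(s)] with H(s) = 1/(s - 6):
differentiating 2 times and applying the sign gives 2/(s - 6)^3.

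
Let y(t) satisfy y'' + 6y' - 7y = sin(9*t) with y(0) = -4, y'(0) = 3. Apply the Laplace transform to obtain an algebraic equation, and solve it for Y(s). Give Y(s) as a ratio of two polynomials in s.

Y(s) = (-4*s^3 - 21*s^2 - 324*s - 1692)/(s^4 + 6*s^3 + 74*s^2 + 486*s - 567)

Laplace-transform each side.
Using L{y''} = s^2 Y - s·y(0) - y'(0) and L{y'} = sY - y(0), with y(0) = -4, y'(0) = 3, the left side becomes (s^2 + 6*s - 7)Y - (-4*s - 21).
The right side is L{sin(9*t)} = 9/(s^2 + 81).
So (s^2 + 6*s - 7)Y = 9/(s^2 + 81) + (-4*s - 21).
Divide through and combine into a single rational function.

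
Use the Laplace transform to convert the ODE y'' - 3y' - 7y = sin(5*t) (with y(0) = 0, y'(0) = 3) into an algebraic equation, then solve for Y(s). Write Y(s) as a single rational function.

Y(s) = (3*s^2 + 80)/(s^4 - 3*s^3 + 18*s^2 - 75*s - 175)

Apply the Laplace transform to the equation.
With L{y''} = s^2 Y - s·y(0) - y'(0) and L{y'} = sY - y(0), with y(0) = 0, y'(0) = 3: the LHS transforms to (s^2 - 3*s - 7)Y - (3).
The right side is L{sin(5*t)} = 5/(s^2 + 25).
So (s^2 - 3*s - 7)Y = 5/(s^2 + 25) + (3).
Solve for Y(s) and write it as one ratio of polynomials.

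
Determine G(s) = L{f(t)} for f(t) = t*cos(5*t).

L{cos(5t)} = s/(s^2 + 25).
Then apply L{t·g(t)} = -d/ds[H(s)] with H(s) = s/(s^2 + 25):
differentiating 1 time and applying the sign gives (s - 5)*(s + 5)/(s^2 + 25)^2.

G(s) = (s - 5)*(s + 5)/(s^2 + 25)^2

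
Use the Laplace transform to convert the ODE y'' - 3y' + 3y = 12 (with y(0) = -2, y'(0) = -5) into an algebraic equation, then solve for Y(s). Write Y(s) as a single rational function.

Transform both sides with L{·}.
The derivative rules (L{y''} = s^2 Y - s·y(0) - y'(0) and L{y'} = sY - y(0), with y(0) = -2, y'(0) = -5) turn the left side into (s^2 - 3*s + 3)Y - (-2*s + 1).
The right side is L{12} = 12/s.
So (s^2 - 3*s + 3)Y = 12/s + (-2*s + 1).
Divide through and combine into a single rational function.

Y(s) = (-2*s^2 + s + 12)/(s^3 - 3*s^2 + 3*s)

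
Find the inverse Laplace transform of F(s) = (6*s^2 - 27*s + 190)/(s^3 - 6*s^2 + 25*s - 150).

Factor the denominator: s^3 - 6*s^2 + 25*s - 150 = (s - 6)*(s^2 + 25).
Partial fraction decomposition gives [4/(s - 6)] + [2*s/(s^2 + 25)] + [-15/(s^2 + 25)].
Invert each term: 4/(s - 6) ↔ 4e^(6t); 2·s/(s^2 + 25) ↔ 2cos(5t); -3·5/(s^2 + 25) ↔ -3sin(5t).

4*exp(6*t) - 3*sin(5*t) + 2*cos(5*t)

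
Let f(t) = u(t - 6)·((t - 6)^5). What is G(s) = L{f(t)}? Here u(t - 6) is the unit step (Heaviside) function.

G(s) = 120*exp(-6*s)/s^6

By the second shifting theorem, L{u(t - c)·g(t - c)} = e^(-cs)·H(s) with c = 6 and H(s) = L{g(t)}.
L{t^5} = 5!/s^6 = 120/s^6.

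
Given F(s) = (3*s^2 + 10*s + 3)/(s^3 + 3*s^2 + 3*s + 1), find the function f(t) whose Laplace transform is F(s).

Factor the denominator: s^3 + 3*s^2 + 3*s + 1 = (s + 1)^3.
Partial fraction decomposition gives [3/(s + 1)] + [4/(s + 1)^2] + [-4/(s + 1)^3].
Invert each term: 3/(s + 1) ↔ 3e^(-t); 4/(s + 1)^2 ↔ 4t·e^(-t); -4/(s + 1)^3 ↔ (-2)t^2·e^(-t).

f(t) = -2*t^2*exp(-t) + 4*t*exp(-t) + 3*exp(-t)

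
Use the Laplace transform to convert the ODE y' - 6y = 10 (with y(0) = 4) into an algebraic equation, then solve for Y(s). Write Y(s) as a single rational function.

Transform both sides with L{·}.
The derivative rules (L{y'} = sY - y(0) = sY - 4) turn the left side into (s - 6)Y - (4).
The right side is L{10} = 10/s.
So (s - 6)Y = 10/s + (4).
Isolate Y and clear denominators.

Y(s) = (4*s + 10)/(s^2 - 6*s)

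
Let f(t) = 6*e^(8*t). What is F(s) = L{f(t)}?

F(s) = 6/(s - 8)

L{6} = 6/s.
By the first shifting theorem, multiplying by e^(8t) replaces s with s - 8.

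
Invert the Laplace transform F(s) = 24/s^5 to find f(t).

f(t) = t^4

Since L{t^4} = 4!/s^5 = 24/s^5, the inverse is t^4.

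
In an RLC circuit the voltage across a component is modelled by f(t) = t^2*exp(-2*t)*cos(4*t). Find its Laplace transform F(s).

F(s) = 2*(s + 2)*(s^2 + 4*s - 44)/(s^2 + 4*s + 20)^3

L{cos(4t)} = s/(s^2 + 16).
Multiplying by e^(-2t) shifts s → s + 2, so L{exp(-2*t)*cos(4*t)} = (s + 2)/((s + 2)^2 + 16).
Then apply L{t^2·g(t)} = (-1)^2 d^2/ds^2[G(s)] with G(s) = (s + 2)/((s + 2)^2 + 16):
differentiating 2 times and applying the sign gives 2*(s + 2)*(s^2 + 4*s - 44)/(s^2 + 4*s + 20)^3.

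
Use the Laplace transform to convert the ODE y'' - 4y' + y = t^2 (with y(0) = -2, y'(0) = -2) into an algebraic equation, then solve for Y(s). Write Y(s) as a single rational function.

Laplace-transform each side.
With L{y''} = s^2 Y - s·y(0) - y'(0) and L{y'} = sY - y(0), with y(0) = -2, y'(0) = -2: the LHS transforms to (s^2 - 4*s + 1)Y - (-2*s + 6).
The right side is L{t^2} = 2/s^3.
So (s^2 - 4*s + 1)Y = 2/s^3 + (-2*s + 6).
Solve for Y(s) and write it as one ratio of polynomials.

Y(s) = (-2*s^4 + 6*s^3 + 2)/(s^5 - 4*s^4 + s^3)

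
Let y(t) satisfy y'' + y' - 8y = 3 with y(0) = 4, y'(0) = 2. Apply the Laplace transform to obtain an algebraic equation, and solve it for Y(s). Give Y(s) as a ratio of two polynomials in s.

Y(s) = (4*s^2 + 6*s + 3)/(s^3 + s^2 - 8*s)

Laplace-transform each side.
The derivative rules (L{y''} = s^2 Y - s·y(0) - y'(0) and L{y'} = sY - y(0), with y(0) = 4, y'(0) = 2) turn the left side into (s^2 + s - 8)Y - (4*s + 6).
The right side is L{3} = 3/s.
So (s^2 + s - 8)Y = 3/s + (4*s + 6).
Solve for Y(s) and write it as one ratio of polynomials.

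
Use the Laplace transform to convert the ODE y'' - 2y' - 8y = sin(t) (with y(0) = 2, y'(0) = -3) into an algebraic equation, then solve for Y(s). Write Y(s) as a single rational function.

Y(s) = (2*s^3 - 7*s^2 + 2*s - 6)/(s^4 - 2*s^3 - 7*s^2 - 2*s - 8)

Laplace-transform each side.
With L{y''} = s^2 Y - s·y(0) - y'(0) and L{y'} = sY - y(0), with y(0) = 2, y'(0) = -3: the LHS transforms to (s^2 - 2*s - 8)Y - (2*s - 7).
The right side is L{sin(t)} = 1/(s^2 + 1).
So (s^2 - 2*s - 8)Y = 1/(s^2 + 1) + (2*s - 7).
Isolate Y and clear denominators.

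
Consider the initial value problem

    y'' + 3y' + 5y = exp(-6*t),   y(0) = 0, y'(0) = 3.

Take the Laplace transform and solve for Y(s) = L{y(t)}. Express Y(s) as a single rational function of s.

Transform both sides with L{·}.
With L{y''} = s^2 Y - s·y(0) - y'(0) and L{y'} = sY - y(0), with y(0) = 0, y'(0) = 3: the LHS transforms to (s^2 + 3*s + 5)Y - (3).
The right side is L{exp(-6*t)} = 1/(s + 6).
So (s^2 + 3*s + 5)Y = 1/(s + 6) + (3).
Isolate Y and clear denominators.

Y(s) = (3*s + 19)/(s^3 + 9*s^2 + 23*s + 30)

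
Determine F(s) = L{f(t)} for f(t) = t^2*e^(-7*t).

L{e^(-7t)} = 1/(s + 7).
Then apply L{t^2·g(t)} = (-1)^2 d^2/ds^2[G(s)] with G(s) = 1/(s + 7):
differentiating 2 times and applying the sign gives 2/(s + 7)^3.

F(s) = 2/(s + 7)^3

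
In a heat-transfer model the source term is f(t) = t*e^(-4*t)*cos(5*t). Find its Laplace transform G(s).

L{cos(5t)} = s/(s^2 + 25).
Multiplying by e^(-4t) shifts s → s + 4, so L{e^(-4*t)*cos(5*t)} = (s + 4)/((s + 4)^2 + 25).
Then apply L{t·g(t)} = -d/ds[H(s)] with H(s) = (s + 4)/((s + 4)^2 + 25):
differentiating 1 time and applying the sign gives (s - 1)*(s + 9)/(s^2 + 8*s + 41)^2.

G(s) = (s - 1)*(s + 9)/(s^2 + 8*s + 41)^2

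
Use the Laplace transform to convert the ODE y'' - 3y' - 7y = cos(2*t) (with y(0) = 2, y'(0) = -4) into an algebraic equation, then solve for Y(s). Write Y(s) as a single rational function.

Take the Laplace transform of both sides.
With L{y''} = s^2 Y - s·y(0) - y'(0) and L{y'} = sY - y(0), with y(0) = 2, y'(0) = -4: the LHS transforms to (s^2 - 3*s - 7)Y - (2*s - 10).
The right side is L{cos(2*t)} = s/(s^2 + 4).
So (s^2 - 3*s - 7)Y = s/(s^2 + 4) + (2*s - 10).
Solve for Y(s) and write it as one ratio of polynomials.

Y(s) = (2*s^3 - 10*s^2 + 9*s - 40)/(s^4 - 3*s^3 - 3*s^2 - 12*s - 28)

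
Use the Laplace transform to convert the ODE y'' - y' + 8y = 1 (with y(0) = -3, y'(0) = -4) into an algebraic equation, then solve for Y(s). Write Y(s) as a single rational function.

Y(s) = (-3*s^2 - s + 1)/(s^3 - s^2 + 8*s)

Apply the Laplace transform to the equation.
With L{y''} = s^2 Y - s·y(0) - y'(0) and L{y'} = sY - y(0), with y(0) = -3, y'(0) = -4: the LHS transforms to (s^2 - s + 8)Y - (-3*s - 1).
The right side is L{1} = 1/s.
So (s^2 - s + 8)Y = 1/s + (-3*s - 1).
Solve for Y(s) and write it as one ratio of polynomials.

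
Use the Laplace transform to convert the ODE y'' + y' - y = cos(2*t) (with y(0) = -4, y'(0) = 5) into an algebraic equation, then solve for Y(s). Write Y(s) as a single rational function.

Y(s) = (-4*s^3 + s^2 - 15*s + 4)/(s^4 + s^3 + 3*s^2 + 4*s - 4)

Take the Laplace transform of both sides.
Using L{y''} = s^2 Y - s·y(0) - y'(0) and L{y'} = sY - y(0), with y(0) = -4, y'(0) = 5, the left side becomes (s^2 + s - 1)Y - (-4*s + 1).
The right side is L{cos(2*t)} = s/(s^2 + 4).
So (s^2 + s - 1)Y = s/(s^2 + 4) + (-4*s + 1).
Isolate Y and clear denominators.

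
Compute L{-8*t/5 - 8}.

-8/s - 8/(5*s^2)

The transform is linear, so treat each term independently.
(-8/5)·[L{t} = 1!/s^2 = 1/s^2]; L{-8} = -8/s.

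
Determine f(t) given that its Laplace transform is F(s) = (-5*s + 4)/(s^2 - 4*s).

f(t) = -4*exp(4*t) - 1

Factor the denominator: s^2 - 4*s = s*(s - 4).
Partial fraction decomposition gives [-4/(s - 4)] + [-1/s].
Invert each term: -4/(s - 4) ↔ -4e^(4t); -1/(s - 0) ↔ -e^(0t).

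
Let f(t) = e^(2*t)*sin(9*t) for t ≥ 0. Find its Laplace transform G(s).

G(s) = 9/((s - 2)^2 + 81)

L{sin(9t)} = 9/(s^2 + 81).
By the first shifting theorem, multiplying by e^(2t) replaces s with s - 2.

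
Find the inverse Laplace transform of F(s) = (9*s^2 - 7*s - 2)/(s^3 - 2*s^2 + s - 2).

4*exp(2*t) + 3*sin(t) + 5*cos(t)

Factor the denominator: s^3 - 2*s^2 + s - 2 = (s - 2)*(s^2 + 1).
Partial fraction decomposition gives [4/(s - 2)] + [5*s/(s^2 + 1)] + [3/(s^2 + 1)].
Invert each term: 4/(s - 2) ↔ 4e^(2t); 5·s/(s^2 + 1) ↔ 5cos(t); 3·1/(s^2 + 1) ↔ 3sin(t).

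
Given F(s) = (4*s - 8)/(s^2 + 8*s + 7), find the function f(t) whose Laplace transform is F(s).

f(t) = -2*exp(-t) + 6*exp(-7*t)

Factor the denominator: s^2 + 8*s + 7 = (s + 1)*(s + 7).
Partial fraction decomposition gives [-2/(s + 1)] + [6/(s + 7)].
Invert each term: -2/(s + 1) ↔ -2e^(-t); 6/(s + 7) ↔ 6e^(-7t).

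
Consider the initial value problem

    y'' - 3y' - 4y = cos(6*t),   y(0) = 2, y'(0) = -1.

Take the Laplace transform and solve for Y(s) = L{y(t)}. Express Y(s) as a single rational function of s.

Laplace-transform each side.
Using L{y''} = s^2 Y - s·y(0) - y'(0) and L{y'} = sY - y(0), with y(0) = 2, y'(0) = -1, the left side becomes (s^2 - 3*s - 4)Y - (2*s - 7).
The right side is L{cos(6*t)} = s/(s^2 + 36).
So (s^2 - 3*s - 4)Y = s/(s^2 + 36) + (2*s - 7).
Divide through and combine into a single rational function.

Y(s) = (2*s^3 - 7*s^2 + 73*s - 252)/(s^4 - 3*s^3 + 32*s^2 - 108*s - 144)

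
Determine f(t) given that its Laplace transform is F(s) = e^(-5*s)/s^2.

The factor e^(-5s) signals a time shift by c = 5 (second shifting theorem).
L{t} = 1!/s^2 = 1/s^2, so L^-1{s^(-2)} = t.
Hence the inverse is u(t - 5) times that function evaluated at t - 5.

f(t) = Heaviside(t - 5)*(t - 5)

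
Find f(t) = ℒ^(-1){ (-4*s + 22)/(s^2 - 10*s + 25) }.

f(t) = 2*t*exp(5*t) - 4*exp(5*t)

Factor the denominator: s^2 - 10*s + 25 = (s - 5)^2.
Partial fraction decomposition gives [-4/(s - 5)] + [2/(s - 5)^2].
Invert each term: -4/(s - 5) ↔ -4e^(5t); 2/(s - 5)^2 ↔ 2t·e^(5t).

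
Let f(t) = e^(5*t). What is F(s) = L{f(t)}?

F(s) = 1/(s - 5)

L{e^(5t)} = 1/(s - 5).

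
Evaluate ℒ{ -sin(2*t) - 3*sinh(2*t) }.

-2/(s^2 + 4) - 6/(s^2 - 4)

By linearity of the Laplace transform, transform each term separately.
(-3)·[L{sinh(2t)} = 2/(s^2 - 4)]; (-1)·[L{sin(2t)} = 2/(s^2 + 4)].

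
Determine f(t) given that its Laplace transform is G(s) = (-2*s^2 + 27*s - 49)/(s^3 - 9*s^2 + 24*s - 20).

Factor the denominator: s^3 - 9*s^2 + 24*s - 20 = (s - 5)*(s - 2)^2.
Partial fraction decomposition gives [-6/(s - 2)] + [(s - 2)^(-2)] + [4/(s - 5)].
Invert each term: -6/(s - 2) ↔ -6e^(2t); 1/(s - 2)^2 ↔ t·e^(2t); 4/(s - 5) ↔ 4e^(5t).

f(t) = t*exp(2*t) + 4*exp(5*t) - 6*exp(2*t)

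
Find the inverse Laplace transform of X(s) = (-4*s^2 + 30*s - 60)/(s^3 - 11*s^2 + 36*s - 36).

-2*exp(6*t) + 2*exp(3*t) - 4*exp(2*t)

Factor the denominator: s^3 - 11*s^2 + 36*s - 36 = (s - 6)*(s - 3)*(s - 2).
Partial fraction decomposition gives [-2/(s - 6)] + [2/(s - 3)] + [-4/(s - 2)].
Invert each term: -2/(s - 6) ↔ -2e^(6t); 2/(s - 3) ↔ 2e^(3t); -4/(s - 2) ↔ -4e^(2t).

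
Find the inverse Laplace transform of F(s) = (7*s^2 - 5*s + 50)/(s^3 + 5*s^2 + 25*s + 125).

-3*sin(5*t) + 2*cos(5*t) + 5*exp(-5*t)

Factor the denominator: s^3 + 5*s^2 + 25*s + 125 = (s + 5)*(s^2 + 25).
Partial fraction decomposition gives [5/(s + 5)] + [2*s/(s^2 + 25)] + [-15/(s^2 + 25)].
Invert each term: 5/(s + 5) ↔ 5e^(-5t); 2·s/(s^2 + 25) ↔ 2cos(5t); -3·5/(s^2 + 25) ↔ -3sin(5t).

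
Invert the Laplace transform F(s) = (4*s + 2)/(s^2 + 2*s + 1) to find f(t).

f(t) = -2*t*exp(-t) + 4*exp(-t)

Factor the denominator: s^2 + 2*s + 1 = (s + 1)^2.
Partial fraction decomposition gives [4/(s + 1)] + [-2/(s + 1)^2].
Invert each term: 4/(s + 1) ↔ 4e^(-t); -2/(s + 1)^2 ↔ -2t·e^(-t).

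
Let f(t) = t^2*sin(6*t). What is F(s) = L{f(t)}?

L{sin(6t)} = 6/(s^2 + 36).
Then apply L{t^2·g(t)} = (-1)^2 d^2/ds^2[G(s)] with G(s) = 6/(s^2 + 36):
differentiating 2 times and applying the sign gives 36*(s^2 - 12)/(s^2 + 36)^3.

F(s) = 36*(s^2 - 12)/(s^2 + 36)^3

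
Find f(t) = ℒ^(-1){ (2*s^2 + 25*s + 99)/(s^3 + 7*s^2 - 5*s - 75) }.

Factor the denominator: s^3 + 7*s^2 - 5*s - 75 = (s - 3)*(s + 5)^2.
Partial fraction decomposition gives [-1/(s + 5)] + [-3/(s + 5)^2] + [3/(s - 3)].
Invert each term: -1/(s + 5) ↔ -e^(-5t); -3/(s + 5)^2 ↔ -3t·e^(-5t); 3/(s - 3) ↔ 3e^(3t).

f(t) = -3*t*exp(-5*t) + 3*exp(3*t) - exp(-5*t)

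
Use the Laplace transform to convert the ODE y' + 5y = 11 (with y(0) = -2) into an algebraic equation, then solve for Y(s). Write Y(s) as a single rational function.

Apply the Laplace transform to the equation.
With L{y'} = sY - y(0) = sY - (-2): the LHS transforms to (s + 5)Y - (-2).
The right side is L{11} = 11/s.
So (s + 5)Y = 11/s + (-2).
Divide through and combine into a single rational function.

Y(s) = (-2*s + 11)/(s^2 + 5*s)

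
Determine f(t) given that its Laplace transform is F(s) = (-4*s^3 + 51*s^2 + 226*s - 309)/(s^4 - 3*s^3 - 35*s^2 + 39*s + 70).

Factor the denominator: s^4 - 3*s^3 - 35*s^2 + 39*s + 70 = (s - 7)*(s - 2)*(s + 1)*(s + 5).
Partial fraction decomposition gives [-5/(s + 1)] + [-1/(s + 5)] + [5/(s - 7)] + [-3/(s - 2)].
Invert each term: -5/(s + 1) ↔ -5e^(-t); -1/(s + 5) ↔ -e^(-5t); 5/(s - 7) ↔ 5e^(7t); -3/(s - 2) ↔ -3e^(2t).

f(t) = 5*exp(7*t) - 3*exp(2*t) - 5*exp(-t) - exp(-5*t)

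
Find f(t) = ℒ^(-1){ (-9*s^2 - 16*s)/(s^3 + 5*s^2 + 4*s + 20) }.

f(t) = 2*sin(2*t) - 4*cos(2*t) - 5*exp(-5*t)

Factor the denominator: s^3 + 5*s^2 + 4*s + 20 = (s + 5)*(s^2 + 4).
Partial fraction decomposition gives [-5/(s + 5)] + [-4*s/(s^2 + 4)] + [4/(s^2 + 4)].
Invert each term: -5/(s + 5) ↔ -5e^(-5t); -4·s/(s^2 + 4) ↔ -4cos(2t); 2·2/(s^2 + 4) ↔ 2sin(2t).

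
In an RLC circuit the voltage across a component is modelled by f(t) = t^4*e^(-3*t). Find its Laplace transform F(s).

F(s) = 24/(s + 3)^5

L{t^4} = 4!/s^5 = 24/s^5.
By the first shifting theorem, multiplying by e^(-3t) replaces s with s + 3.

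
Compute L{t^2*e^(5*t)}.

2/(s - 5)^3

L{e^(5t)} = 1/(s - 5).
Then apply L{t^2·g(t)} = (-1)^2 d^2/ds^2[G(s)] with G(s) = 1/(s - 5):
differentiating 2 times and applying the sign gives 2/(s - 5)^3.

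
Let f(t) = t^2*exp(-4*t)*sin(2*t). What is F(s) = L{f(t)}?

F(s) = 4*(3*s^2 + 24*s + 44)/(s^2 + 8*s + 20)^3

L{sin(2t)} = 2/(s^2 + 4).
Multiplying by e^(-4t) shifts s → s + 4, so L{exp(-4*t)*sin(2*t)} = 2/((s + 4)^2 + 4).
Then apply L{t^2·g(t)} = (-1)^2 d^2/ds^2[G(s)] with G(s) = 2/((s + 4)^2 + 4):
differentiating 2 times and applying the sign gives 4*(3*s^2 + 24*s + 44)/(s^2 + 8*s + 20)^3.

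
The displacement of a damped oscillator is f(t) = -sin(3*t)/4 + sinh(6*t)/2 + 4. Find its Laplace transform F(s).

F(s) = -3/(4*(s^2 + 9)) + 3/(s^2 - 36) + 4/s

The transform is linear, so treat each term independently.
(-1/4)·[L{sin(3t)} = 3/(s^2 + 9)]; (1/2)·[L{sinh(6t)} = 6/(s^2 - 36)]; L{4} = 4/s.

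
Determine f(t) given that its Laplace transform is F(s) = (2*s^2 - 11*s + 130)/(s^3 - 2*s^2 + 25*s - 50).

f(t) = 4*exp(2*t) - 3*sin(5*t) - 2*cos(5*t)

Factor the denominator: s^3 - 2*s^2 + 25*s - 50 = (s - 2)*(s^2 + 25).
Partial fraction decomposition gives [4/(s - 2)] + [-2*s/(s^2 + 25)] + [-15/(s^2 + 25)].
Invert each term: 4/(s - 2) ↔ 4e^(2t); -2·s/(s^2 + 25) ↔ -2cos(5t); -3·5/(s^2 + 25) ↔ -3sin(5t).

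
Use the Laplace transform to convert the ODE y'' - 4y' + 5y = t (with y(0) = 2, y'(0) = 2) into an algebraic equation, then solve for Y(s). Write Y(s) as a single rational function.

Y(s) = (2*s^3 - 6*s^2 + 1)/(s^4 - 4*s^3 + 5*s^2)

Transform both sides with L{·}.
Using L{y''} = s^2 Y - s·y(0) - y'(0) and L{y'} = sY - y(0), with y(0) = 2, y'(0) = 2, the left side becomes (s^2 - 4*s + 5)Y - (2*s - 6).
The right side is L{t} = s^(-2).
So (s^2 - 4*s + 5)Y = s^(-2) + (2*s - 6).
Solve for Y(s) and write it as one ratio of polynomials.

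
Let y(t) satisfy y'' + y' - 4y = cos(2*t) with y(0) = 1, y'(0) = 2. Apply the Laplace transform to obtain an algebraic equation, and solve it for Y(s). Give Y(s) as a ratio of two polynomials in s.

Laplace-transform each side.
The derivative rules (L{y''} = s^2 Y - s·y(0) - y'(0) and L{y'} = sY - y(0), with y(0) = 1, y'(0) = 2) turn the left side into (s^2 + s - 4)Y - (s + 3).
The right side is L{cos(2*t)} = s/(s^2 + 4).
So (s^2 + s - 4)Y = s/(s^2 + 4) + (s + 3).
Solve for Y(s) and write it as one ratio of polynomials.

Y(s) = (s^3 + 3*s^2 + 5*s + 12)/(s^4 + s^3 + 4*s - 16)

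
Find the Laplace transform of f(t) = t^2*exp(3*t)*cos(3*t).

2*(s - 3)*(s^2 - 6*s - 18)/(s^2 - 6*s + 18)^3

L{cos(3t)} = s/(s^2 + 9).
Multiplying by e^(3t) shifts s → s - 3, so L{exp(3*t)*cos(3*t)} = (s - 3)/((s - 3)^2 + 9).
Then apply L{t^2·g(t)} = (-1)^2 d^2/ds^2[H(s)] with H(s) = (s - 3)/((s - 3)^2 + 9):
differentiating 2 times and applying the sign gives 2*(s - 3)*(s^2 - 6*s - 18)/(s^2 - 6*s + 18)^3.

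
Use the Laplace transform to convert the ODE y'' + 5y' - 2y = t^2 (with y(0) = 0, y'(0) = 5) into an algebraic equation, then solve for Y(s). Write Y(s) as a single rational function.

Y(s) = (5*s^3 + 2)/(s^5 + 5*s^4 - 2*s^3)

Transform both sides with L{·}.
Using L{y''} = s^2 Y - s·y(0) - y'(0) and L{y'} = sY - y(0), with y(0) = 0, y'(0) = 5, the left side becomes (s^2 + 5*s - 2)Y - (5).
The right side is L{t^2} = 2/s^3.
So (s^2 + 5*s - 2)Y = 2/s^3 + (5).
Divide through and combine into a single rational function.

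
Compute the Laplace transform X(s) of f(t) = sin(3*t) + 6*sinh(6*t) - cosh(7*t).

X(s) = -s/(s^2 - 49) + 3/(s^2 + 9) + 36/(s^2 - 36)

Apply the Laplace transform termwise.
L{sin(3t)} = 3/(s^2 + 9); (-1)·[L{cosh(7t)} = s/(s^2 - 49)]; (6)·[L{sinh(6t)} = 6/(s^2 - 36)].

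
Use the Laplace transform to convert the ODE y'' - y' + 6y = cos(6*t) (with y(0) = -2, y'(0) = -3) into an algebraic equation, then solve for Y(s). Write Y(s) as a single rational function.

Apply the Laplace transform to the equation.
The derivative rules (L{y''} = s^2 Y - s·y(0) - y'(0) and L{y'} = sY - y(0), with y(0) = -2, y'(0) = -3) turn the left side into (s^2 - s + 6)Y - (-2*s - 1).
The right side is L{cos(6*t)} = s/(s^2 + 36).
So (s^2 - s + 6)Y = s/(s^2 + 36) + (-2*s - 1).
Divide through and combine into a single rational function.

Y(s) = (-2*s^3 - s^2 - 71*s - 36)/(s^4 - s^3 + 42*s^2 - 36*s + 216)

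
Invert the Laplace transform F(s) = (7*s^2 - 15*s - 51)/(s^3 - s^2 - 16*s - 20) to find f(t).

f(t) = -t*exp(-2*t) + exp(5*t) + 6*exp(-2*t)

Factor the denominator: s^3 - s^2 - 16*s - 20 = (s - 5)*(s + 2)^2.
Partial fraction decomposition gives [6/(s + 2)] + [-1/(s + 2)^2] + [1/(s - 5)].
Invert each term: 6/(s + 2) ↔ 6e^(-2t); -1/(s + 2)^2 ↔ -t·e^(-2t); 1/(s - 5) ↔ e^(5t).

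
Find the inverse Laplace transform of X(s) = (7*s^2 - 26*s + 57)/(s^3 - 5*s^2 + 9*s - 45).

Factor the denominator: s^3 - 5*s^2 + 9*s - 45 = (s - 5)*(s^2 + 9).
Partial fraction decomposition gives [3/(s - 5)] + [4*s/(s^2 + 9)] + [-6/(s^2 + 9)].
Invert each term: 3/(s - 5) ↔ 3e^(5t); 4·s/(s^2 + 9) ↔ 4cos(3t); -2·3/(s^2 + 9) ↔ -2sin(3t).

3*exp(5*t) - 2*sin(3*t) + 4*cos(3*t)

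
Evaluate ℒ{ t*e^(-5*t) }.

L{e^(-5t)} = 1/(s + 5).
Then apply L{t·g(t)} = -d/ds[G(s)] with G(s) = 1/(s + 5):
differentiating 1 time and applying the sign gives (s + 5)^(-2).

(s + 5)^(-2)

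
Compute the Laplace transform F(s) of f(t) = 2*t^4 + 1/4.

Apply the Laplace transform termwise.
L{1/4} = (1/4)/s; (2)·[L{t^4} = 4!/s^5 = 24/s^5].

F(s) = 1/(4*s) + 48/s^5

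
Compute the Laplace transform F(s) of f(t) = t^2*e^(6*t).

L{e^(6t)} = 1/(s - 6).
Then apply L{t^2·g(t)} = (-1)^2 d^2/ds^2[G(s)] with G(s) = 1/(s - 6):
differentiating 2 times and applying the sign gives 2/(s - 6)^3.

F(s) = 2/(s - 6)^3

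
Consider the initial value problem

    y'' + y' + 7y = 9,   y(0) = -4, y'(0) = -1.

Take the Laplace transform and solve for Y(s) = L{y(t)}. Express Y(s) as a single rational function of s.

Laplace-transform each side.
The derivative rules (L{y''} = s^2 Y - s·y(0) - y'(0) and L{y'} = sY - y(0), with y(0) = -4, y'(0) = -1) turn the left side into (s^2 + s + 7)Y - (-4*s - 5).
The right side is L{9} = 9/s.
So (s^2 + s + 7)Y = 9/s + (-4*s - 5).
Isolate Y and clear denominators.

Y(s) = (-4*s^2 - 5*s + 9)/(s^3 + s^2 + 7*s)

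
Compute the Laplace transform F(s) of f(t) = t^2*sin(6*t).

F(s) = 36*(s^2 - 12)/(s^2 + 36)^3

L{sin(6t)} = 6/(s^2 + 36).
Then apply L{t^2·g(t)} = (-1)^2 d^2/ds^2[G(s)] with G(s) = 6/(s^2 + 36):
differentiating 2 times and applying the sign gives 36*(s^2 - 12)/(s^2 + 36)^3.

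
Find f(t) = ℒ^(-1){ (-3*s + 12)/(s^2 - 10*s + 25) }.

Factor the denominator: s^2 - 10*s + 25 = (s - 5)^2.
Partial fraction decomposition gives [-3/(s - 5)] + [-3/(s - 5)^2].
Invert each term: -3/(s - 5) ↔ -3e^(5t); -3/(s - 5)^2 ↔ -3t·e^(5t).

f(t) = -3*t*exp(5*t) - 3*exp(5*t)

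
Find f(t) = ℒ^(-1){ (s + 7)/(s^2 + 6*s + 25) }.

f(t) = exp(-3*t)*sin(4*t) + exp(-3*t)*cos(4*t)

Complete the square in the denominator: s^2 + 6*s + 25 = (s + 3)^2 + 4^2.
Split the numerator to match: s + 7 = 1·(s + 3) + 1·4.
Invert each term: 1·(s + 3)/((s + 3)^2 + 16) ↔ e^(-3t)cos(4t); 1·4/((s + 3)^2 + 16) ↔ e^(-3t)sin(4t).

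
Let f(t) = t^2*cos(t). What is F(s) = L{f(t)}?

F(s) = 2*s*(s^2 - 3)/(s^2 + 1)^3

L{cos(t)} = s/(s^2 + 1).
Then apply L{t^2·g(t)} = (-1)^2 d^2/ds^2[G(s)] with G(s) = s/(s^2 + 1):
differentiating 2 times and applying the sign gives 2*s*(s^2 - 3)/(s^2 + 1)^3.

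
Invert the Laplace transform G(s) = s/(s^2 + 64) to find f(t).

f(t) = cos(8*t)

Since L{cos(8t)} = s/(s^2 + 64), the inverse is cos(8*t).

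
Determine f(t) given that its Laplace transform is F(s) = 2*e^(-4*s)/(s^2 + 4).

The factor e^(-4s) signals a time shift by c = 4 (second shifting theorem).
L{sin(2t)} = 2/(s^2 + 4), so L^-1{2/(s^2 + 4)} = sin(2*t).
Hence the inverse is u(t - 4) times that function evaluated at t - 4.

f(t) = Heaviside(t - 4)*(sin(2*t - 8))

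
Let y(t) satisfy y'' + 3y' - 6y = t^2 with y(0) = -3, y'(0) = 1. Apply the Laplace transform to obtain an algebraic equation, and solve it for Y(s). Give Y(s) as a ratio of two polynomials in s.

Y(s) = (-3*s^4 - 8*s^3 + 2)/(s^5 + 3*s^4 - 6*s^3)

Laplace-transform each side.
With L{y''} = s^2 Y - s·y(0) - y'(0) and L{y'} = sY - y(0), with y(0) = -3, y'(0) = 1: the LHS transforms to (s^2 + 3*s - 6)Y - (-3*s - 8).
The right side is L{t^2} = 2/s^3.
So (s^2 + 3*s - 6)Y = 2/s^3 + (-3*s - 8).
Solve for Y(s) and write it as one ratio of polynomials.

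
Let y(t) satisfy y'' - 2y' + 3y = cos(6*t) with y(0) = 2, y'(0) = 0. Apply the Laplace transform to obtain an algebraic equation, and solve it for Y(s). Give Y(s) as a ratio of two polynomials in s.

Take the Laplace transform of both sides.
The derivative rules (L{y''} = s^2 Y - s·y(0) - y'(0) and L{y'} = sY - y(0), with y(0) = 2, y'(0) = 0) turn the left side into (s^2 - 2*s + 3)Y - (2*s - 4).
The right side is L{cos(6*t)} = s/(s^2 + 36).
So (s^2 - 2*s + 3)Y = s/(s^2 + 36) + (2*s - 4).
Divide through and combine into a single rational function.

Y(s) = (2*s^3 - 4*s^2 + 73*s - 144)/(s^4 - 2*s^3 + 39*s^2 - 72*s + 108)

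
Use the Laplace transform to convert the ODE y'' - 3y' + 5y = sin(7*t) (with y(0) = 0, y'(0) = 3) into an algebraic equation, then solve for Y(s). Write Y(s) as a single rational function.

Laplace-transform each side.
Using L{y''} = s^2 Y - s·y(0) - y'(0) and L{y'} = sY - y(0), with y(0) = 0, y'(0) = 3, the left side becomes (s^2 - 3*s + 5)Y - (3).
The right side is L{sin(7*t)} = 7/(s^2 + 49).
So (s^2 - 3*s + 5)Y = 7/(s^2 + 49) + (3).
Isolate Y and clear denominators.

Y(s) = (3*s^2 + 154)/(s^4 - 3*s^3 + 54*s^2 - 147*s + 245)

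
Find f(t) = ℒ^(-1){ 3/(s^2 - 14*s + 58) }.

f(t) = exp(7*t)*sin(3*t)

Rewrite the denominator: s^2 - 14*s + 58 = (s - 7)^2 + 9.
The form in (s - 7) signals a first-shifting-theorem factor e^(7t).
Since L{sin(3t)} = 3/(s^2 + 9), the inverse is e^(7*t)*sin(3*t).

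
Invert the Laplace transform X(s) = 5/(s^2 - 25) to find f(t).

Since L{sinh(5t)} = 5/(s^2 - 25), the inverse is sinh(5*t).

f(t) = sinh(5*t)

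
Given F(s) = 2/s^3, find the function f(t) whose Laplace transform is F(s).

Since L{t^2} = 2!/s^3 = 2/s^3, the inverse is t^2.

f(t) = t^2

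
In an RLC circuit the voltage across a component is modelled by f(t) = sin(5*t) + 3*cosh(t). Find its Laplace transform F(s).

F(s) = 3*s/(s^2 - 1) + 5/(s^2 + 25)

Apply the Laplace transform termwise.
(3)·[L{cosh(t)} = s/(s^2 - 1)]; L{sin(5t)} = 5/(s^2 + 25).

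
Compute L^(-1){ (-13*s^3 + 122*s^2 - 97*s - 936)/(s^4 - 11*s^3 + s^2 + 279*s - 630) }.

Factor the denominator: s^4 - 11*s^3 + s^2 + 279*s - 630 = (s - 7)*(s - 6)*(s - 3)*(s + 5).
Partial fraction decomposition gives [-5/(s - 3)] + [-2/(s - 7)] + [-4/(s + 5)] + [-2/(s - 6)].
Invert each term: -5/(s - 3) ↔ -5e^(3t); -2/(s - 7) ↔ -2e^(7t); -4/(s + 5) ↔ -4e^(-5t); -2/(s - 6) ↔ -2e^(6t).

-2*exp(7*t) - 2*exp(6*t) - 5*exp(3*t) - 4*exp(-5*t)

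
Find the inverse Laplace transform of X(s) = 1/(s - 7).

exp(7*t)

Since L{e^(7t)} = 1/(s - 7), the inverse is exp(7*t).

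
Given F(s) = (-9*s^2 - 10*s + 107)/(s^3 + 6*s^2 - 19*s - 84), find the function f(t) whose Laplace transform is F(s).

Factor the denominator: s^3 + 6*s^2 - 19*s - 84 = (s - 4)*(s + 3)*(s + 7).
Partial fraction decomposition gives [-2/(s + 3)] + [-1/(s - 4)] + [-6/(s + 7)].
Invert each term: -2/(s + 3) ↔ -2e^(-3t); -1/(s - 4) ↔ -e^(4t); -6/(s + 7) ↔ -6e^(-7t).

f(t) = -exp(4*t) - 2*exp(-3*t) - 6*exp(-7*t)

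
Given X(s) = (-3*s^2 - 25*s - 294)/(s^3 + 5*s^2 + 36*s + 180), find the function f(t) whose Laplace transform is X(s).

Factor the denominator: s^3 + 5*s^2 + 36*s + 180 = (s + 5)*(s^2 + 36).
Partial fraction decomposition gives [-4/(s + 5)] + [s/(s^2 + 36)] + [-30/(s^2 + 36)].
Invert each term: -4/(s + 5) ↔ -4e^(-5t); 1·s/(s^2 + 36) ↔ cos(6t); -5·6/(s^2 + 36) ↔ -5sin(6t).

f(t) = -5*sin(6*t) + cos(6*t) - 4*exp(-5*t)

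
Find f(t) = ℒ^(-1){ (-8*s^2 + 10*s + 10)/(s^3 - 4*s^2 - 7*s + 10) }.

Factor the denominator: s^3 - 4*s^2 - 7*s + 10 = (s - 5)*(s - 1)*(s + 2).
Partial fraction decomposition gives [-2/(s + 2)] + [-1/(s - 1)] + [-5/(s - 5)].
Invert each term: -2/(s + 2) ↔ -2e^(-2t); -1/(s - 1) ↔ -e^(t); -5/(s - 5) ↔ -5e^(5t).

f(t) = -5*exp(5*t) - exp(t) - 2*exp(-2*t)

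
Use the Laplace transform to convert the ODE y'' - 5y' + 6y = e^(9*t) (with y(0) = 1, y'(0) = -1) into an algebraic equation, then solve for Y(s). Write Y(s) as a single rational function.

Y(s) = (s^2 - 15*s + 55)/(s^3 - 14*s^2 + 51*s - 54)

Transform both sides with L{·}.
The derivative rules (L{y''} = s^2 Y - s·y(0) - y'(0) and L{y'} = sY - y(0), with y(0) = 1, y'(0) = -1) turn the left side into (s^2 - 5*s + 6)Y - (s - 6).
The right side is L{e^(9*t)} = 1/(s - 9).
So (s^2 - 5*s + 6)Y = 1/(s - 9) + (s - 6).
Divide through and combine into a single rational function.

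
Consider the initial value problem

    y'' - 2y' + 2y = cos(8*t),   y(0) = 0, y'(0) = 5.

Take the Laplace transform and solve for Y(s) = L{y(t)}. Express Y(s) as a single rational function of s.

Laplace-transform each side.
Using L{y''} = s^2 Y - s·y(0) - y'(0) and L{y'} = sY - y(0), with y(0) = 0, y'(0) = 5, the left side becomes (s^2 - 2*s + 2)Y - (5).
The right side is L{cos(8*t)} = s/(s^2 + 64).
So (s^2 - 2*s + 2)Y = s/(s^2 + 64) + (5).
Divide through and combine into a single rational function.

Y(s) = (5*s^2 + s + 320)/(s^4 - 2*s^3 + 66*s^2 - 128*s + 128)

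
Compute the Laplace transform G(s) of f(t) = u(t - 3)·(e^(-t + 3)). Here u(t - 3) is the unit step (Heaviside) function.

By the second shifting theorem, L{u(t - c)·g(t - c)} = e^(-cs)·H(s) with c = 3 and H(s) = L{g(t)}.
L{e^(-t)} = 1/(s + 1).

G(s) = exp(-3*s)/(s + 1)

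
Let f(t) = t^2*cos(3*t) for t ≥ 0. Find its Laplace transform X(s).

L{cos(3t)} = s/(s^2 + 9).
Then apply L{t^2·g(t)} = (-1)^2 d^2/ds^2[G(s)] with G(s) = s/(s^2 + 9):
differentiating 2 times and applying the sign gives 2*s*(s^2 - 27)/(s^2 + 9)^3.

X(s) = 2*s*(s^2 - 27)/(s^2 + 9)^3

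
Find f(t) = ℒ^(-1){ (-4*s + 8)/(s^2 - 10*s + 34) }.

f(t) = -4*exp(5*t)*sin(3*t) - 4*exp(5*t)*cos(3*t)

Complete the square in the denominator: s^2 - 10*s + 34 = (s - 5)^2 + 3^2.
Split the numerator to match: -4*s + 8 = -4·(s - 5) - 4·3.
Invert each term: -4·(s - 5)/((s - 5)^2 + 9) ↔ -4e^(5t)cos(3t); -4·3/((s - 5)^2 + 9) ↔ -4e^(5t)sin(3t).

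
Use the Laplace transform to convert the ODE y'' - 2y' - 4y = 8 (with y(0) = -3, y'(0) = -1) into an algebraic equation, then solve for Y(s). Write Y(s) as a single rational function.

Y(s) = (-3*s^2 + 5*s + 8)/(s^3 - 2*s^2 - 4*s)

Laplace-transform each side.
With L{y''} = s^2 Y - s·y(0) - y'(0) and L{y'} = sY - y(0), with y(0) = -3, y'(0) = -1: the LHS transforms to (s^2 - 2*s - 4)Y - (-3*s + 5).
The right side is L{8} = 8/s.
So (s^2 - 2*s - 4)Y = 8/s + (-3*s + 5).
Isolate Y and clear denominators.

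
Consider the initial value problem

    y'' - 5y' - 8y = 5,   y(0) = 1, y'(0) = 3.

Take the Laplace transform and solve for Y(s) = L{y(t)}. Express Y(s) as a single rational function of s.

Y(s) = (s^2 - 2*s + 5)/(s^3 - 5*s^2 - 8*s)

Laplace-transform each side.
With L{y''} = s^2 Y - s·y(0) - y'(0) and L{y'} = sY - y(0), with y(0) = 1, y'(0) = 3: the LHS transforms to (s^2 - 5*s - 8)Y - (s - 2).
The right side is L{5} = 5/s.
So (s^2 - 5*s - 8)Y = 5/s + (s - 2).
Isolate Y and clear denominators.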